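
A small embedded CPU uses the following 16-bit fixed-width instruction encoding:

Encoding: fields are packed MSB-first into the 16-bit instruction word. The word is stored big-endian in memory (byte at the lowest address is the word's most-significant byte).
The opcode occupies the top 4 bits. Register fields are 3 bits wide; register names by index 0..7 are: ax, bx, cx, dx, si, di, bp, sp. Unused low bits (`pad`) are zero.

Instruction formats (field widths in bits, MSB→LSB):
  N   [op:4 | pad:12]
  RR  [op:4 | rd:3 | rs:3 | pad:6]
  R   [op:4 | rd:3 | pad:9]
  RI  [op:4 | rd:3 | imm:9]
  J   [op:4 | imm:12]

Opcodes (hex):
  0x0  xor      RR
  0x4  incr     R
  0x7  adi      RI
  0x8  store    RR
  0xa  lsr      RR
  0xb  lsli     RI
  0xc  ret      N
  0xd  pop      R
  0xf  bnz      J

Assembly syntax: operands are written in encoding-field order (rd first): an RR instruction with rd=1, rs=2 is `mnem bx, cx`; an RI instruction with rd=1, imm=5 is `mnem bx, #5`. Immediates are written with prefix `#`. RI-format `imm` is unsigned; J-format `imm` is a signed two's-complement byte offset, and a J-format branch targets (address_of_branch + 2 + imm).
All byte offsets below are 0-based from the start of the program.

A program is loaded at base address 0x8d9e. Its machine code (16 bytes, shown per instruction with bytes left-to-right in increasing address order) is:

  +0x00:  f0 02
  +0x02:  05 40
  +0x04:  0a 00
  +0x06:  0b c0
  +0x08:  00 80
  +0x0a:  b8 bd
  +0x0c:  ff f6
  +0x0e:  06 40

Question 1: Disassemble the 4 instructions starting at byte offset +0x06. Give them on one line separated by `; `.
xor di, sp; xor ax, cx; lsli si, #189; bnz #-10

+0x06: 0b c0 ⇒ word 0x0bc0 (big)
  op=0x0bc0>>12=0x0 ⇒ xor (RR)
  rd@[11:9]=0x5 ⇒ di
  rs@[8:6]=0x7 ⇒ sp
+0x08: 00 80 ⇒ word 0x0080 (big)
  op=0x0080>>12=0x0 ⇒ xor (RR)
  rd@[11:9]=0x0 ⇒ ax
  rs@[8:6]=0x2 ⇒ cx
+0x0a: b8 bd ⇒ word 0xb8bd (big)
  op=0xb8bd>>12=0xb ⇒ lsli (RI)
  rd@[11:9]=0x4 ⇒ si
  imm@[8:0]=0xbd ⇒ #189
+0x0c: ff f6 ⇒ word 0xfff6 (big)
  op=0xfff6>>12=0xf ⇒ bnz (J)
  imm@[11:0]=0xff6 (s12→-10) ⇒ #-10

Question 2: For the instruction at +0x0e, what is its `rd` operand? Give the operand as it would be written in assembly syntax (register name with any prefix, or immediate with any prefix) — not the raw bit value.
dx

+0x0e: 06 40 ⇒ word 0x0640 (big)
  op=0x0640>>12=0x0 ⇒ xor (RR)
  rd: (w>>9)&0x7=0x3 → dx
  rs: (w>>6)&0x7=0x1 → bx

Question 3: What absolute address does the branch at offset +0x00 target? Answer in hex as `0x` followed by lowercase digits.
[00] f0 02 → 0xf002
  op=0xf002>>12=0xf ⇒ bnz (J)
  imm: (w>>0)&0xfff=0x2 → #2
  target = base 0x8d9e + off 0x00 + 2 + imm 2 = 0x8da2

0x8da2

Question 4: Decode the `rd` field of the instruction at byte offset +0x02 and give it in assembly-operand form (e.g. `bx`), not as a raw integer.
cx

[02] 05 40 → 0x0540
  top 4b → 0x0 → xor [RR]
  rd@[11:9]=0x2 ⇒ cx
  rs@[8:6]=0x5 ⇒ di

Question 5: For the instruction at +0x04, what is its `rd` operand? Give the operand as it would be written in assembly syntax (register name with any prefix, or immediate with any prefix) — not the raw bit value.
di

+0x04: 0a 00 ⇒ word 0x0a00 (big)
  opcode bits[15:12]=0x0: xor/RR
  rd: (w>>9)&0x7=0x5 → di
  rs: (w>>6)&0x7=0x0 → ax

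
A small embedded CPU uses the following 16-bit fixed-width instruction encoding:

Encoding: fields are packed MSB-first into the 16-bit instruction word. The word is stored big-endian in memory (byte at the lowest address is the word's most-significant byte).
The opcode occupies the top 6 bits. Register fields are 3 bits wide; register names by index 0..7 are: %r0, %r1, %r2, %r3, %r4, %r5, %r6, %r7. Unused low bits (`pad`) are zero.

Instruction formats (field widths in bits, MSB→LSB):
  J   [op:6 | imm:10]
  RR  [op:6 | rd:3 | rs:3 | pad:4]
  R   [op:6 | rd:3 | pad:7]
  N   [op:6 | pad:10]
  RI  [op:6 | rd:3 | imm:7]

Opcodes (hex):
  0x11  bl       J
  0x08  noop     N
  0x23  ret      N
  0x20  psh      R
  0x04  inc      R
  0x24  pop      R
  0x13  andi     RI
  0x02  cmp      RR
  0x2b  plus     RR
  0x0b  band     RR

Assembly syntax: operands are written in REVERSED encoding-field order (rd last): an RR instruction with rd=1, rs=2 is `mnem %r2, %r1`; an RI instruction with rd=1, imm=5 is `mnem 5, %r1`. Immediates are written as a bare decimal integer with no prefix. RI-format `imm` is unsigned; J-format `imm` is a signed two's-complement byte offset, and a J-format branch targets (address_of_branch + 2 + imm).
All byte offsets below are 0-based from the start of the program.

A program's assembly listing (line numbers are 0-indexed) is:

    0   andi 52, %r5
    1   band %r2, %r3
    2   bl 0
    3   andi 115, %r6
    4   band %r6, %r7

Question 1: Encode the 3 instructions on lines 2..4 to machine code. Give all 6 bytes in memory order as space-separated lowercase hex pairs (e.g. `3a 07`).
44 00 4f 73 2f e0

L2: bl op=0x11:6|imm=0:10 ⇒ 0x4400 ⇒ big 44 00
L3: andi op=0x13:6|rd=6:3|imm=115:7 ⇒ 0x4f73 ⇒ big 4f 73
L4: band op=0xb:6|rd=7:3|rs=6:3|pad=0:4 ⇒ 0x2fe0 ⇒ big 2f e0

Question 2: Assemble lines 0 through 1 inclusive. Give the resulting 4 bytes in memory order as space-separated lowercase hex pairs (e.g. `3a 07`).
4e b4 2d a0

line 0 (andi): pack op=0x13:6|rd=5:3|imm=52:7 = 0x4eb4; big→ 4e b4
line 1 (band): pack op=0xb:6|rd=3:3|rs=2:3|pad=0:4 = 0x2da0; big→ 2d a0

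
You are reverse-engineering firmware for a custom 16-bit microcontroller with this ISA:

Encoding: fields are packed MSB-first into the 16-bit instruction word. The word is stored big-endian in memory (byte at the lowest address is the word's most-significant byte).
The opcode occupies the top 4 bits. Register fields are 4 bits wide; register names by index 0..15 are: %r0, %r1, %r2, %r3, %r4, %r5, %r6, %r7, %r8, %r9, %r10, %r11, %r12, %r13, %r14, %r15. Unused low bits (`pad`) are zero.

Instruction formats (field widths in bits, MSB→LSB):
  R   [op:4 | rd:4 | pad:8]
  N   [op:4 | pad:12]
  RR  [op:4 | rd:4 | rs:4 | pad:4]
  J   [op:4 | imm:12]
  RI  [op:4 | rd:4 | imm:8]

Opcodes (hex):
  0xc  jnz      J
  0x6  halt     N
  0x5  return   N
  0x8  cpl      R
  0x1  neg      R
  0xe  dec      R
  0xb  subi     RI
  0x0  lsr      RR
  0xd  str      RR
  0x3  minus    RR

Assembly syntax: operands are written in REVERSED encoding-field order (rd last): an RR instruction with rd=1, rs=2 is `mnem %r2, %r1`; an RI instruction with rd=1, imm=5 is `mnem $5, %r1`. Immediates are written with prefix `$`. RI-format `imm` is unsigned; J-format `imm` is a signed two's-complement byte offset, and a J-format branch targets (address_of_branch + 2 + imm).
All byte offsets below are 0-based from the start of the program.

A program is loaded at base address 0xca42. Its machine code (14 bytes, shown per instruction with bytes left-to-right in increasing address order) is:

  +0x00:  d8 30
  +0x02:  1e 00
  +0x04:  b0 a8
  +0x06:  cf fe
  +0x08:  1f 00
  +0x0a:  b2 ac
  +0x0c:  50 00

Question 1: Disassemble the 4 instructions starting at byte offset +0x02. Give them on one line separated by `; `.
neg %r14; subi $168, %r0; jnz $-2; neg %r15

[02] 1e 00 → 0x1e00
  op=0x1e00>>12=0x1 ⇒ neg (R)
  [11:8] rd=14 = %r14
[04] b0 a8 → 0xb0a8
  op=0xb0a8>>12=0xb ⇒ subi (RI)
  [11:8] rd=0 = %r0
  [7:0] imm=168 = $168
[06] cf fe → 0xcffe
  op=0xcffe>>12=0xc ⇒ jnz (J)
  [11:0] imm=4094 (s12→-2) = $-2
[08] 1f 00 → 0x1f00
  op=0x1f00>>12=0x1 ⇒ neg (R)
  [11:8] rd=15 = %r15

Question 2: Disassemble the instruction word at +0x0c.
+0x0c: 50 00 ⇒ word 0x5000 (big)
  top 4b → 0x5 → return [N]

return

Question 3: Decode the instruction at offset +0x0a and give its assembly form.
subi $172, %r2

off 0x0a: read b2 ac as big → 0xb2ac
  op=0xb2ac>>12=0xb ⇒ subi (RI)
  rd: (w>>8)&0xf=0x2 → %r2
  imm: (w>>0)&0xff=0xac → $172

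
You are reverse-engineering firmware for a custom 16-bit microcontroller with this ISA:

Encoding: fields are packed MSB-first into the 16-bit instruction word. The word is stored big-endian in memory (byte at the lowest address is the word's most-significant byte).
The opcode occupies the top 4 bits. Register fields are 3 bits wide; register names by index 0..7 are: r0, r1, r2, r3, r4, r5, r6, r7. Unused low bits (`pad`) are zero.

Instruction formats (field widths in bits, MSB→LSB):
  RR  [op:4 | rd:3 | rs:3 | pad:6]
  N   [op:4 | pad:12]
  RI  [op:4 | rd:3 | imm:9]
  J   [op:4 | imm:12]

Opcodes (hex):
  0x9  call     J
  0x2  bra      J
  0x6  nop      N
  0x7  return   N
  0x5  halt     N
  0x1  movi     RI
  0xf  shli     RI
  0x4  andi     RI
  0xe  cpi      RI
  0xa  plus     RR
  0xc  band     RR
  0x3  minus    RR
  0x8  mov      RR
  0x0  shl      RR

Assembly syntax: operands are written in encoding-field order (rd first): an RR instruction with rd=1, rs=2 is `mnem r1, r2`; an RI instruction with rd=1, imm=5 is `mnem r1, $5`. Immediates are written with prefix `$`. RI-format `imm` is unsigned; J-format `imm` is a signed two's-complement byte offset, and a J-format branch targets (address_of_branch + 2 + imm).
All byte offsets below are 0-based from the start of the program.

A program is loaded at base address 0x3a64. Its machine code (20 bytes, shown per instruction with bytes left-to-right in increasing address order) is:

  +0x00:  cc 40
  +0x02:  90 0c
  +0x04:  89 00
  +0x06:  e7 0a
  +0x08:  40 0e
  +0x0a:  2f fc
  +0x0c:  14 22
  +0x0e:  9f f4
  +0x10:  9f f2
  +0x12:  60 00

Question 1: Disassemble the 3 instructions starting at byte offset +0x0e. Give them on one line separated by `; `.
call $-12; call $-14; nop

off 0x0e: read 9f f4 as big → 0x9ff4
  op=0x9ff4>>12=0x9 ⇒ call (J)
  imm: (w>>0)&0xfff=0xff4 (s12→-12) → $-12
off 0x10: read 9f f2 as big → 0x9ff2
  op=0x9ff2>>12=0x9 ⇒ call (J)
  imm: (w>>0)&0xfff=0xff2 (s12→-14) → $-14
off 0x12: read 60 00 as big → 0x6000
  op=0x6000>>12=0x6 ⇒ nop (N)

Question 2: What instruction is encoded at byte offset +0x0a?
[0a] 2f fc → 0x2ffc
  op=0x2ffc>>12=0x2 ⇒ bra (J)
  [11:0] imm=4092 (s12→-4) = $-4

bra $-4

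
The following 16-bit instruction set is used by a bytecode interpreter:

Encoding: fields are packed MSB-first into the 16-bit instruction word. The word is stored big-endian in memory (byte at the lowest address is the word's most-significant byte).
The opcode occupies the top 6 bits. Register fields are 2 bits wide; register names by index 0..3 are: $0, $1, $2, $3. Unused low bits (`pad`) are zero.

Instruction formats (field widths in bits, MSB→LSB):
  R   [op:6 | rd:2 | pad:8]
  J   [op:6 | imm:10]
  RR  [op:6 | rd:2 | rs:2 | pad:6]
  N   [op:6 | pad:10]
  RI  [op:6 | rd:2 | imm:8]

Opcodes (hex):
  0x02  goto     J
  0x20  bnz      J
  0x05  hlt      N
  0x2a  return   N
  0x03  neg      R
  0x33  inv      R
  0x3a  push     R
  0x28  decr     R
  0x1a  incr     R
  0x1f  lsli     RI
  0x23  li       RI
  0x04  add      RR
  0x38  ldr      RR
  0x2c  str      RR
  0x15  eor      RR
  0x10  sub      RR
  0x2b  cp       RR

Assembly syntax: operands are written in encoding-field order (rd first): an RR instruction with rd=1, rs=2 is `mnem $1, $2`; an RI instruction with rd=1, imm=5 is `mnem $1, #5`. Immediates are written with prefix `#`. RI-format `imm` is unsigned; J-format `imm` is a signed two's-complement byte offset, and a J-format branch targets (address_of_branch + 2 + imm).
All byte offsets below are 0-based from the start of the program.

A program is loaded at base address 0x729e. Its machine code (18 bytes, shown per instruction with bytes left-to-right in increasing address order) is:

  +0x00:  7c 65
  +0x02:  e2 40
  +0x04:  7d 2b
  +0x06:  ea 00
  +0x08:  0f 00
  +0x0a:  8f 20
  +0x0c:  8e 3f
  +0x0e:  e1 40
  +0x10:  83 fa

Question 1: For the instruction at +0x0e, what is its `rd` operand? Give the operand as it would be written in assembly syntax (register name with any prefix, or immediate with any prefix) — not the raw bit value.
$1

[0e] e1 40 → 0xe140
  opcode bits[15:10]=0x38: ldr/RR
  rd@[9:8]=0x1 ⇒ $1
  rs@[7:6]=0x1 ⇒ $1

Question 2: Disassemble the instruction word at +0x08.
neg $3

[08] 0f 00 → 0x0f00
  op=0x0f00>>10=0x3 ⇒ neg (R)
  rd: (w>>8)&0x3=0x3 → $3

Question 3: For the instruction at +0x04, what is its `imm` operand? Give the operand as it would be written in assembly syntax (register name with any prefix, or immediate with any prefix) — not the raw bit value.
off 0x04: read 7d 2b as big → 0x7d2b
  op=0x7d2b>>10=0x1f ⇒ lsli (RI)
  [9:8] rd=1 = $1
  [7:0] imm=43 = #43

#43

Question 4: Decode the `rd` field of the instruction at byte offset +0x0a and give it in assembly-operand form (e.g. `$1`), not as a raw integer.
$3

@+0a  big-endian(8f 20) = 0x8f20
  top 6b → 0x23 → li [RI]
  rd: (w>>8)&0x3=0x3 → $3
  imm: (w>>0)&0xff=0x20 → #32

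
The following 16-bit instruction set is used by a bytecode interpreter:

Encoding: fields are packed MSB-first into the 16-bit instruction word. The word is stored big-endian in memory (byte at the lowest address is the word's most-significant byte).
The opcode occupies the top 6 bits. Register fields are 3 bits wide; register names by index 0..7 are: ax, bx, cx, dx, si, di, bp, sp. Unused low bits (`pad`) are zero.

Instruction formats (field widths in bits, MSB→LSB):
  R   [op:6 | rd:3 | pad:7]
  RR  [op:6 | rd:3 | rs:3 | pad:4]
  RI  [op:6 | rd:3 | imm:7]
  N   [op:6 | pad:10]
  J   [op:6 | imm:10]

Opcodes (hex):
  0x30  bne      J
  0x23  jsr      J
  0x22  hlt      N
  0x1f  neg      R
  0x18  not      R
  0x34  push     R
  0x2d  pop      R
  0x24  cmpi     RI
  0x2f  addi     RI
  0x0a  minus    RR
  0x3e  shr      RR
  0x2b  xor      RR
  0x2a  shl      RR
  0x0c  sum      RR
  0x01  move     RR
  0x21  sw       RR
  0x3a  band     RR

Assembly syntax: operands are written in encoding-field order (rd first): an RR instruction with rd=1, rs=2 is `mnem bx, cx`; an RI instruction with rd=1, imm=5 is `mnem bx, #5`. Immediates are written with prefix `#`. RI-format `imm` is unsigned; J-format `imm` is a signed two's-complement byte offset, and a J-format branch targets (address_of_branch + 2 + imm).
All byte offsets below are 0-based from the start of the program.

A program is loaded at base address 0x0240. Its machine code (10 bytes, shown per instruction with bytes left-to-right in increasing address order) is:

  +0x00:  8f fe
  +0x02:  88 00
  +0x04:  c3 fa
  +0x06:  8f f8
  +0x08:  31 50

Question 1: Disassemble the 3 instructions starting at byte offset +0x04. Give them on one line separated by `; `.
bne #-6; jsr #-8; sum cx, di

off 0x04: read c3 fa as big → 0xc3fa
  op=0xc3fa>>10=0x30 ⇒ bne (J)
  imm@[9:0]=0x3fa (s10→-6) ⇒ #-6
off 0x06: read 8f f8 as big → 0x8ff8
  op=0x8ff8>>10=0x23 ⇒ jsr (J)
  imm@[9:0]=0x3f8 (s10→-8) ⇒ #-8
off 0x08: read 31 50 as big → 0x3150
  op=0x3150>>10=0xc ⇒ sum (RR)
  rd@[9:7]=0x2 ⇒ cx
  rs@[6:4]=0x5 ⇒ di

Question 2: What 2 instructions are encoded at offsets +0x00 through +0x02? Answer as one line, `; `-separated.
off 0x00: read 8f fe as big → 0x8ffe
  opcode bits[15:10]=0x23: jsr/J
  imm: (w>>0)&0x3ff=0x3fe (s10→-2) → #-2
off 0x02: read 88 00 as big → 0x8800
  opcode bits[15:10]=0x22: hlt/N

jsr #-2; hlt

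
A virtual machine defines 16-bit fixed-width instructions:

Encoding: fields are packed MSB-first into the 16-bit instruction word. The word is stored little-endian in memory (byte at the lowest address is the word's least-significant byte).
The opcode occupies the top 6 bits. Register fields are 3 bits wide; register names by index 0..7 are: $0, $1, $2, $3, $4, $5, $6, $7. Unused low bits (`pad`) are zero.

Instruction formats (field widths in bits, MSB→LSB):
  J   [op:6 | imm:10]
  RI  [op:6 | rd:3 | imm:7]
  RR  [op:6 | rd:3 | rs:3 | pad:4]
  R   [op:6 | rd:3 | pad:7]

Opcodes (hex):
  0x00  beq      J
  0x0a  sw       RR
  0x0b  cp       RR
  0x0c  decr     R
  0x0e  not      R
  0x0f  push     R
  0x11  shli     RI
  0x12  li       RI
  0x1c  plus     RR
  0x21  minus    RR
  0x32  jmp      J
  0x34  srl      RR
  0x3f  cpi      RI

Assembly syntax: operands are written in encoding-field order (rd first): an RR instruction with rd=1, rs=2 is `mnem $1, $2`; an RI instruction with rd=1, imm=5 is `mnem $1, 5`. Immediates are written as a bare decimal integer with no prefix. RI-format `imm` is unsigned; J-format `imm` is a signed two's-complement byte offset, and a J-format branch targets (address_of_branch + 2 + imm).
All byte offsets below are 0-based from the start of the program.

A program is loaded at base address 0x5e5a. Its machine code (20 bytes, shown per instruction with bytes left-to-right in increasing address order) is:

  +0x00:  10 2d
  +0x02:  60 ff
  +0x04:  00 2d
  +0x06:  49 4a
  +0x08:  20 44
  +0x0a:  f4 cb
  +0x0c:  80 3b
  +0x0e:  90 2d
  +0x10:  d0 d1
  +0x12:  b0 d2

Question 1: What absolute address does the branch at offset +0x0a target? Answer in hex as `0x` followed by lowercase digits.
0x5e5a

+0x0a: f4 cb ⇒ word 0xcbf4 (little)
  opcode bits[15:10]=0x32: jmp/J
  imm@[9:0]=0x3f4 (s10→-12) ⇒ -12
  target = base 0x5e5a + off 0x0a + 2 + imm -12 = 0x5e5a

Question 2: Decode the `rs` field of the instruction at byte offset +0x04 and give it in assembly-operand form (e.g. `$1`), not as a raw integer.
$0

+0x04: 00 2d ⇒ word 0x2d00 (little)
  op=0x2d00>>10=0xb ⇒ cp (RR)
  rd@[9:7]=0x2 ⇒ $2
  rs@[6:4]=0x0 ⇒ $0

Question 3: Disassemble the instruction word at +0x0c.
off 0x0c: read 80 3b as little → 0x3b80
  top 6b → 0xe → not [R]
  rd: (w>>7)&0x7=0x7 → $7

not $7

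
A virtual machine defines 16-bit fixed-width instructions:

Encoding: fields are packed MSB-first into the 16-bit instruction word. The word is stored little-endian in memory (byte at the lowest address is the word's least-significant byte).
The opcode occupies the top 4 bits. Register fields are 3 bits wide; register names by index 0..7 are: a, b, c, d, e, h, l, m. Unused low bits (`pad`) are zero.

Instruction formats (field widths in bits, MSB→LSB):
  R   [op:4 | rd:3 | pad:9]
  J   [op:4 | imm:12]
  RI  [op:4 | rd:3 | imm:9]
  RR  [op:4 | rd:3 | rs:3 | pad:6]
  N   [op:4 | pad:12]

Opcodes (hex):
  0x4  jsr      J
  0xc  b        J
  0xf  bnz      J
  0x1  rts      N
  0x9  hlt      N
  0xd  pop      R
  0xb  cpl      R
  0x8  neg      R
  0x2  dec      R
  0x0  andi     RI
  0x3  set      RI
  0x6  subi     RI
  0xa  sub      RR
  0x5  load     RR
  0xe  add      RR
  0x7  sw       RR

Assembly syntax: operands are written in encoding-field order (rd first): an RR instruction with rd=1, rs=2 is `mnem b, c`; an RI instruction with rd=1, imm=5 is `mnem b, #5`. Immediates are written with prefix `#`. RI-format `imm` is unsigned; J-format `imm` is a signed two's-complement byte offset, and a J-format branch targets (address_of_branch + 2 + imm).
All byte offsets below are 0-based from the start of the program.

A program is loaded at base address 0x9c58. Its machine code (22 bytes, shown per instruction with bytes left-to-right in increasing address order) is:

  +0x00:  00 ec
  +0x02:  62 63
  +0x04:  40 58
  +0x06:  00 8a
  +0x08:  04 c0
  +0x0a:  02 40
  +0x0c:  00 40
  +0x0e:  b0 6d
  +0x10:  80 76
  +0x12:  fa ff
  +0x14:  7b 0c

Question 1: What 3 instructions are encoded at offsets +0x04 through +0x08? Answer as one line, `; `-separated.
[04] 40 58 → 0x5840
  opcode bits[15:12]=0x5: load/RR
  rd: (w>>9)&0x7=0x4 → e
  rs: (w>>6)&0x7=0x1 → b
[06] 00 8a → 0x8a00
  opcode bits[15:12]=0x8: neg/R
  rd: (w>>9)&0x7=0x5 → h
[08] 04 c0 → 0xc004
  opcode bits[15:12]=0xc: b/J
  imm: (w>>0)&0xfff=0x4 → #4

load e, b; neg h; b #4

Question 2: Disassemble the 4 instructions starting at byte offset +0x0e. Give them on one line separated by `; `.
@+0e  little-endian(b0 6d) = 0x6db0
  opcode bits[15:12]=0x6: subi/RI
  rd@[11:9]=0x6 ⇒ l
  imm@[8:0]=0x1b0 ⇒ #432
@+10  little-endian(80 76) = 0x7680
  opcode bits[15:12]=0x7: sw/RR
  rd@[11:9]=0x3 ⇒ d
  rs@[8:6]=0x2 ⇒ c
@+12  little-endian(fa ff) = 0xfffa
  opcode bits[15:12]=0xf: bnz/J
  imm@[11:0]=0xffa (s12→-6) ⇒ #-6
@+14  little-endian(7b 0c) = 0x0c7b
  opcode bits[15:12]=0x0: andi/RI
  rd@[11:9]=0x6 ⇒ l
  imm@[8:0]=0x7b ⇒ #123

subi l, #432; sw d, c; bnz #-6; andi l, #123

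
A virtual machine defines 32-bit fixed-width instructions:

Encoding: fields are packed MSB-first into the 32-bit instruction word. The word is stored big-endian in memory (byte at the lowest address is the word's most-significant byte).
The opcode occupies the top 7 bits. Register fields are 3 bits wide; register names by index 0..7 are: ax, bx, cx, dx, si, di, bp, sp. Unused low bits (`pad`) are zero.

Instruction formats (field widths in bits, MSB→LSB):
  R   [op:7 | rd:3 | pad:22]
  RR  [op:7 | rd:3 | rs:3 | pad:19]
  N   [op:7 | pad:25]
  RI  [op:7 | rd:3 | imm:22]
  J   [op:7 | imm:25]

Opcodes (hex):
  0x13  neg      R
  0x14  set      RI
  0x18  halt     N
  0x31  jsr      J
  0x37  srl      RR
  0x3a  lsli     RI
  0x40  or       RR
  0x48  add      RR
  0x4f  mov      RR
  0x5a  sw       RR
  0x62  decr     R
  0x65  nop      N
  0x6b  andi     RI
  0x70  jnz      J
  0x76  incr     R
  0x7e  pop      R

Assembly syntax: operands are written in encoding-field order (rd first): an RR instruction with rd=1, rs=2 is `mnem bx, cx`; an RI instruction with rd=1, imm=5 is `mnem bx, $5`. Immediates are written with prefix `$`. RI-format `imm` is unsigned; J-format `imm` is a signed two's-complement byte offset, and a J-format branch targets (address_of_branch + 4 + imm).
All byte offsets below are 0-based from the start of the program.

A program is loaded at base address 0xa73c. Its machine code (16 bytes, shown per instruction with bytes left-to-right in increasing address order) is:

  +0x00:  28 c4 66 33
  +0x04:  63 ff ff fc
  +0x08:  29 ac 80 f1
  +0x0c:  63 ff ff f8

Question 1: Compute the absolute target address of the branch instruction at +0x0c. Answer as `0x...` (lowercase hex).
0xa744

+0x0c: 63 ff ff f8 ⇒ word 0x63fffff8 (big)
  op=0x63fffff8>>25=0x31 ⇒ jsr (J)
  imm@[24:0]=0x1fffff8 (s25→-8) ⇒ $-8
  target = base 0xa73c + off 0x0c + 4 + imm -8 = 0xa744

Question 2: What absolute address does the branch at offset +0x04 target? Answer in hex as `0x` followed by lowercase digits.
@+04  big-endian(63 ff ff fc) = 0x63fffffc
  op=0x63fffffc>>25=0x31 ⇒ jsr (J)
  imm@[24:0]=0x1fffffc (s25→-4) ⇒ $-4
  target = base 0xa73c + off 0x04 + 4 + imm -4 = 0xa740

0xa740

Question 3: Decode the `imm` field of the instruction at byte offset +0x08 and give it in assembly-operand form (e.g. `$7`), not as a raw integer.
$2916593

@+08  big-endian(29 ac 80 f1) = 0x29ac80f1
  op=0x29ac80f1>>25=0x14 ⇒ set (RI)
  rd@[24:22]=0x6 ⇒ bp
  imm@[21:0]=0x2c80f1 ⇒ $2916593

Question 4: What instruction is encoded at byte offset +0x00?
set dx, $288307

@+00  big-endian(28 c4 66 33) = 0x28c46633
  op=0x28c46633>>25=0x14 ⇒ set (RI)
  rd@[24:22]=0x3 ⇒ dx
  imm@[21:0]=0x46633 ⇒ $288307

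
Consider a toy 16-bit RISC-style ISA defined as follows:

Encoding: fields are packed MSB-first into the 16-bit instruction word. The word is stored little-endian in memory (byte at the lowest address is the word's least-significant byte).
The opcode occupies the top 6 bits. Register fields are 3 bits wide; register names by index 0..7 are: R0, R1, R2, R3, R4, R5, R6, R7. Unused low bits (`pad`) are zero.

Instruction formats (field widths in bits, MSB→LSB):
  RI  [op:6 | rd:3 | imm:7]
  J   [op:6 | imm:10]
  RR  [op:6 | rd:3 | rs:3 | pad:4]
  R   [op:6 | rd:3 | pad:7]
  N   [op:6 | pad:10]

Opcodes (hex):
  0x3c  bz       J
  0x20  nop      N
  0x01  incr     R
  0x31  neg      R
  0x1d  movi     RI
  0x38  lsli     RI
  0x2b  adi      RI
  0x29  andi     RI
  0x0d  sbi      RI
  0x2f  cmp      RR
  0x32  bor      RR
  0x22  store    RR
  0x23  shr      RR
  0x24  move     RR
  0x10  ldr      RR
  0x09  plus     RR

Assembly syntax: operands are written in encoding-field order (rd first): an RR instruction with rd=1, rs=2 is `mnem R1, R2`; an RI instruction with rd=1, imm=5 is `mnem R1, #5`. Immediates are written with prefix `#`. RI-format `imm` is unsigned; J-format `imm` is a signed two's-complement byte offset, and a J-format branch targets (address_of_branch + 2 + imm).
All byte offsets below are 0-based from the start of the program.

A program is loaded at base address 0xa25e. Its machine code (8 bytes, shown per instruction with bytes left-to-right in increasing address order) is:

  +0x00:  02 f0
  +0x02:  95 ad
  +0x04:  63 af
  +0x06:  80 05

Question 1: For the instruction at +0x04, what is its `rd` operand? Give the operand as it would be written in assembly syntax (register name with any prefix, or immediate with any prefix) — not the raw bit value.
+0x04: 63 af ⇒ word 0xaf63 (little)
  top 6b → 0x2b → adi [RI]
  rd@[9:7]=0x6 ⇒ R6
  imm@[6:0]=0x63 ⇒ #99

R6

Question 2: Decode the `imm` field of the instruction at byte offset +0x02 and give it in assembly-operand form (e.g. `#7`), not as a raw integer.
+0x02: 95 ad ⇒ word 0xad95 (little)
  opcode bits[15:10]=0x2b: adi/RI
  rd: (w>>7)&0x7=0x3 → R3
  imm: (w>>0)&0x7f=0x15 → #21

#21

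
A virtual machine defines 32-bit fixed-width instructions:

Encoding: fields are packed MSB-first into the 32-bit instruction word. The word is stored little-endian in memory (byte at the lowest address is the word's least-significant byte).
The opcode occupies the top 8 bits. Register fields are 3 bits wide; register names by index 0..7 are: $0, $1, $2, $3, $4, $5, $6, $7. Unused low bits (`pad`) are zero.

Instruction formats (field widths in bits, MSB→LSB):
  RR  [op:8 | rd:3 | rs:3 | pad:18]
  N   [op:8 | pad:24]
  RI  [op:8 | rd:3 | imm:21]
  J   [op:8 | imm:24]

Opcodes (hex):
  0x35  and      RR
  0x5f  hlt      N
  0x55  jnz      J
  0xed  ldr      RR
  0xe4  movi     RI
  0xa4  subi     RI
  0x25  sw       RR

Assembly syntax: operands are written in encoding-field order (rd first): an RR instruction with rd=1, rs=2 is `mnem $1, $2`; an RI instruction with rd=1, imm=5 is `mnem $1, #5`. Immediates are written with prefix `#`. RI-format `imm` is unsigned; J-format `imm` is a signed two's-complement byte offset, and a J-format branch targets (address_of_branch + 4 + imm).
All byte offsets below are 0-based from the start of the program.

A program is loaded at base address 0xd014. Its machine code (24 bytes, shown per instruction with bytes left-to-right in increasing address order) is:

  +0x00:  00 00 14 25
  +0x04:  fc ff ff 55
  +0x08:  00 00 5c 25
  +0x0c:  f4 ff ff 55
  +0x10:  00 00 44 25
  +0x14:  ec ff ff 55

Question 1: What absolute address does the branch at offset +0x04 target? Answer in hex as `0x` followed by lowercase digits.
0xd018

+0x04: fc ff ff 55 ⇒ word 0x55fffffc (little)
  op=0x55fffffc>>24=0x55 ⇒ jnz (J)
  [23:0] imm=16777212 (s24→-4) = #-4
  target = base 0xd014 + off 0x04 + 4 + imm -4 = 0xd018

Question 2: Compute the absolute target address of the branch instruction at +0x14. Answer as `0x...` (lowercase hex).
[14] ec ff ff 55 → 0x55ffffec
  op=0x55ffffec>>24=0x55 ⇒ jnz (J)
  imm@[23:0]=0xffffec (s24→-20) ⇒ #-20
  target = base 0xd014 + off 0x14 + 4 + imm -20 = 0xd018

0xd018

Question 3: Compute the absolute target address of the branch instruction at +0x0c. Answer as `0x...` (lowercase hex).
0xd018

@+0c  little-endian(f4 ff ff 55) = 0x55fffff4
  top 8b → 0x55 → jnz [J]
  [23:0] imm=16777204 (s24→-12) = #-12
  target = base 0xd014 + off 0x0c + 4 + imm -12 = 0xd018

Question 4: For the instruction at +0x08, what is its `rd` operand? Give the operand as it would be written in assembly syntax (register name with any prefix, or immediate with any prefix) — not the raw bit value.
off 0x08: read 00 00 5c 25 as little → 0x255c0000
  top 8b → 0x25 → sw [RR]
  rd@[23:21]=0x2 ⇒ $2
  rs@[20:18]=0x7 ⇒ $7

$2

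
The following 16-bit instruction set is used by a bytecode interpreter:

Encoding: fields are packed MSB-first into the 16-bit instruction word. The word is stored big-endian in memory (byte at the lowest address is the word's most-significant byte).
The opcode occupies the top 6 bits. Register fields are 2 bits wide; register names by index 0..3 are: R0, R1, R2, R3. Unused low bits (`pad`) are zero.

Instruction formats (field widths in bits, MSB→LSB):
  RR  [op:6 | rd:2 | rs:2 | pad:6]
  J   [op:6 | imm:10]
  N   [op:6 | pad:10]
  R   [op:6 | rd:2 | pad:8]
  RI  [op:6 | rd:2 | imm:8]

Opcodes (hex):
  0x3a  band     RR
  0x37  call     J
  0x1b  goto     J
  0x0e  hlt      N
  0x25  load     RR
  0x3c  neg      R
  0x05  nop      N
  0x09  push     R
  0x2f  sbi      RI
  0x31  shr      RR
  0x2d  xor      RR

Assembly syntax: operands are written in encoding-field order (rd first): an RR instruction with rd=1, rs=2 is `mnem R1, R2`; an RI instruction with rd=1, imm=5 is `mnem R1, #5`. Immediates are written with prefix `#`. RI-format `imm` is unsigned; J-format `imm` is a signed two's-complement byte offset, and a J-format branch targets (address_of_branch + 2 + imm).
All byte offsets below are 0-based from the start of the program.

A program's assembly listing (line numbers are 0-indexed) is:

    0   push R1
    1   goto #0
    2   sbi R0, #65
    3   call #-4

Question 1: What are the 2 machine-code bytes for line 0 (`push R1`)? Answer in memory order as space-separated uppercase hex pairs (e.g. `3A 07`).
0. push fields op=0x9:6|rd=1:2|pad=0:8 → word 2500h → 25 00

25 00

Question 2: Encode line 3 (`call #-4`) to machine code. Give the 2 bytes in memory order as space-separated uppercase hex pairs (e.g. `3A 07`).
DF FC

line 3 (call): pack op=0x37:6|imm=-4:10 = 0xdffc; big→ df fc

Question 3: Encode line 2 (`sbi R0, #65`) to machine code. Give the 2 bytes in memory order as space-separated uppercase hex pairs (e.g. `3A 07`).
2. sbi fields op=0x2f:6|rd=0:2|imm=65:8 → word bc41h → bc 41

BC 41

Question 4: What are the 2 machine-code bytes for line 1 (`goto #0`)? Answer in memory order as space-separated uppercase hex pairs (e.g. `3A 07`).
6C 00

line 1 (goto): pack op=0x1b:6|imm=0:10 = 0x6c00; big→ 6c 00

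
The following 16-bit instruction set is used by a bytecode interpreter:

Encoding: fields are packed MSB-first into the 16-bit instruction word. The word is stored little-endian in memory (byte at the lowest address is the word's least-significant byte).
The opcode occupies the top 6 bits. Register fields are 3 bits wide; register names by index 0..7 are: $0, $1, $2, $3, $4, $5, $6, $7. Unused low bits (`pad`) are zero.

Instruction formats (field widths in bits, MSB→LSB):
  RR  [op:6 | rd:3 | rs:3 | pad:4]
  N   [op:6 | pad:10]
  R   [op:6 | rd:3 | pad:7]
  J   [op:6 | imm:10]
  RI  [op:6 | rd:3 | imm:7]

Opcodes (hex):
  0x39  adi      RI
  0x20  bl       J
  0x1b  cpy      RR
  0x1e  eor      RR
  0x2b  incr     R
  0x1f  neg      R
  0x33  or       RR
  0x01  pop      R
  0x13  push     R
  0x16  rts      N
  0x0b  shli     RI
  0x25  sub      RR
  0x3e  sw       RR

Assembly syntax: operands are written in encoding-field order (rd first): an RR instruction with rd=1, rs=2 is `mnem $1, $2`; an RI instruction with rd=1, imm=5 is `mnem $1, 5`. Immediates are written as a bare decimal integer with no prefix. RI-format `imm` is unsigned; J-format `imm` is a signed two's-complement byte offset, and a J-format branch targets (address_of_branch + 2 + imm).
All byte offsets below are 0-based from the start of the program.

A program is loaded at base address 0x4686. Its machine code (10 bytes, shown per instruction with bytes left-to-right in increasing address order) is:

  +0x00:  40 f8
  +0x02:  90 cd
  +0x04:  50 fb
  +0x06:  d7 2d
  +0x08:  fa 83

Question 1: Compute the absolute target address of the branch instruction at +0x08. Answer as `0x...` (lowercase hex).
0x468a

+0x08: fa 83 ⇒ word 0x83fa (little)
  top 6b → 0x20 → bl [J]
  imm@[9:0]=0x3fa (s10→-6) ⇒ -6
  target = base 0x4686 + off 0x08 + 2 + imm -6 = 0x468a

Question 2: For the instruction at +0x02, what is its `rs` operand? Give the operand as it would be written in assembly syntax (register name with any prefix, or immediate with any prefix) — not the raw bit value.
off 0x02: read 90 cd as little → 0xcd90
  opcode bits[15:10]=0x33: or/RR
  rd: (w>>7)&0x7=0x3 → $3
  rs: (w>>4)&0x7=0x1 → $1

$1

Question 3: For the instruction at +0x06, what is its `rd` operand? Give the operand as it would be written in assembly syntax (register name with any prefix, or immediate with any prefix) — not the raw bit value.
$3

+0x06: d7 2d ⇒ word 0x2dd7 (little)
  top 6b → 0xb → shli [RI]
  [9:7] rd=3 = $3
  [6:0] imm=87 = 87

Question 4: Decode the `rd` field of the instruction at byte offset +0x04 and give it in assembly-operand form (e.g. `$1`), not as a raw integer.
$6

@+04  little-endian(50 fb) = 0xfb50
  op=0xfb50>>10=0x3e ⇒ sw (RR)
  [9:7] rd=6 = $6
  [6:4] rs=5 = $5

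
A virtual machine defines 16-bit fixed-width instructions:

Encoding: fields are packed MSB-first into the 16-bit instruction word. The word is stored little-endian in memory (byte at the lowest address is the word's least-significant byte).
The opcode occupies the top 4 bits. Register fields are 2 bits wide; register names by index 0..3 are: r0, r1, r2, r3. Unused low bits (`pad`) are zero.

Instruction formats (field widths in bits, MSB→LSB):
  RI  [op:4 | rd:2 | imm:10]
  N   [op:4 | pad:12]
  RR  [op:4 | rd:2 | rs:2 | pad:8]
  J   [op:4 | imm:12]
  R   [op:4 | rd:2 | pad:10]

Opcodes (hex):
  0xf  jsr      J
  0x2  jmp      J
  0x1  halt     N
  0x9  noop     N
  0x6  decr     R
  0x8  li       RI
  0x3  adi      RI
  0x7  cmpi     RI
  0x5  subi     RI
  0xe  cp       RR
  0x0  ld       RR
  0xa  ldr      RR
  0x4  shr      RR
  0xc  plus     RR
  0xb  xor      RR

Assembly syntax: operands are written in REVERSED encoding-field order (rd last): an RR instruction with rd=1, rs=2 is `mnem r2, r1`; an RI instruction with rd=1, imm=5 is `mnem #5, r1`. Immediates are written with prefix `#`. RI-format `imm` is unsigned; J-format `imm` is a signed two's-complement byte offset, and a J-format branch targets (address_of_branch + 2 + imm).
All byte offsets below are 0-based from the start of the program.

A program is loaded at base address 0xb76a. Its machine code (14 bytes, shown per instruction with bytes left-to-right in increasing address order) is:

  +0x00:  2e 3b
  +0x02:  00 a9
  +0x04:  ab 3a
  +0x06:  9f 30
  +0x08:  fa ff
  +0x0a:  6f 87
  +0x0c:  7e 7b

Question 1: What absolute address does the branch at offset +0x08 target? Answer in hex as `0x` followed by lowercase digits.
+0x08: fa ff ⇒ word 0xfffa (little)
  top 4b → 0xf → jsr [J]
  imm@[11:0]=0xffa (s12→-6) ⇒ #-6
  target = base 0xb76a + off 0x08 + 2 + imm -6 = 0xb76e

0xb76e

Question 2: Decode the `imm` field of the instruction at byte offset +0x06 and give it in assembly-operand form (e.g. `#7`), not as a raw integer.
[06] 9f 30 → 0x309f
  top 4b → 0x3 → adi [RI]
  [11:10] rd=0 = r0
  [9:0] imm=159 = #159

#159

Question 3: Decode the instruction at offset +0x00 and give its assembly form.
+0x00: 2e 3b ⇒ word 0x3b2e (little)
  opcode bits[15:12]=0x3: adi/RI
  rd@[11:10]=0x2 ⇒ r2
  imm@[9:0]=0x32e ⇒ #814

adi #814, r2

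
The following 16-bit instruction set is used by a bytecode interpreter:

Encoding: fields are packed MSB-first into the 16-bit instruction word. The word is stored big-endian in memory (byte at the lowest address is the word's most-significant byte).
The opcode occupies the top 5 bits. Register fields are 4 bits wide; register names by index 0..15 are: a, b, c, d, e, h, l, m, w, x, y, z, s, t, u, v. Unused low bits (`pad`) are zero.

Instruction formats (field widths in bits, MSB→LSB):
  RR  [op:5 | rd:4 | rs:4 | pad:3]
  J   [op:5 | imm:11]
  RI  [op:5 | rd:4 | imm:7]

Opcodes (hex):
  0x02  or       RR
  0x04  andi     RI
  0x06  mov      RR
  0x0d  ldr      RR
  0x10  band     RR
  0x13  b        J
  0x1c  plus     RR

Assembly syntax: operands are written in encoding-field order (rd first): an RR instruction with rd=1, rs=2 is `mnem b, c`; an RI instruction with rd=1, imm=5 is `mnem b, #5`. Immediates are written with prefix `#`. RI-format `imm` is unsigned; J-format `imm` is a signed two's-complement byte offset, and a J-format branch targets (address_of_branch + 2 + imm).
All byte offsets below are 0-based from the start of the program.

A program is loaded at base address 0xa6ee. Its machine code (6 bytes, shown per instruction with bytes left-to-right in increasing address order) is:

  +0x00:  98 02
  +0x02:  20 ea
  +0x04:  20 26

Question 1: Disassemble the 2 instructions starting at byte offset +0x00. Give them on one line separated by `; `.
b #2; andi b, #106

@+00  big-endian(98 02) = 0x9802
  top 5b → 0x13 → b [J]
  imm@[10:0]=0x2 ⇒ #2
@+02  big-endian(20 ea) = 0x20ea
  top 5b → 0x4 → andi [RI]
  rd@[10:7]=0x1 ⇒ b
  imm@[6:0]=0x6a ⇒ #106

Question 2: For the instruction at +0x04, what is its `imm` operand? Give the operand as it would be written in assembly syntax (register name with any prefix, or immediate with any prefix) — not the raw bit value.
#38

off 0x04: read 20 26 as big → 0x2026
  top 5b → 0x4 → andi [RI]
  rd: (w>>7)&0xf=0x0 → a
  imm: (w>>0)&0x7f=0x26 → #38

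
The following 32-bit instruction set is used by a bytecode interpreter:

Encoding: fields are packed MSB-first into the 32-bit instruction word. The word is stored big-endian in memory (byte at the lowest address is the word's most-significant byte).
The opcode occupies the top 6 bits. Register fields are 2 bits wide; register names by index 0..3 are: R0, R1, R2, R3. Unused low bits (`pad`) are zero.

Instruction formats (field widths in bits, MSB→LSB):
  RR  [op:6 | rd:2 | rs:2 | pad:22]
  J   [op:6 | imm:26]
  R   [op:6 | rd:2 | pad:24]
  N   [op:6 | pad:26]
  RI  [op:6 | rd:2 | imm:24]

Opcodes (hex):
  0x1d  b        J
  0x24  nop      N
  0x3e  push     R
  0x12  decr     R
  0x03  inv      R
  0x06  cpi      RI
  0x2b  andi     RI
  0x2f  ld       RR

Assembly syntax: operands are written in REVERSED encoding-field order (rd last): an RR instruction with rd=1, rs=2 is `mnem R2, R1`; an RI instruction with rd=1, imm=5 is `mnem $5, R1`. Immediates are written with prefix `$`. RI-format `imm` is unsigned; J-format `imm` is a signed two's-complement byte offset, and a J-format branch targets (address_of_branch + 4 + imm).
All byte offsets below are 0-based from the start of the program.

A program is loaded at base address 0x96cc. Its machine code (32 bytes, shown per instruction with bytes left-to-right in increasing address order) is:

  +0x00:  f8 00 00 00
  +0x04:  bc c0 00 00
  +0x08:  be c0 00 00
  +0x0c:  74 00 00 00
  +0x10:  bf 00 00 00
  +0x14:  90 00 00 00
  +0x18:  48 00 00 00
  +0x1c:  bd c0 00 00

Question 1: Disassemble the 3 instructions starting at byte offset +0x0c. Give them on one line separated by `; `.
[0c] 74 00 00 00 → 0x74000000
  opcode bits[31:26]=0x1d: b/J
  imm@[25:0]=0x0 ⇒ $0
[10] bf 00 00 00 → 0xbf000000
  opcode bits[31:26]=0x2f: ld/RR
  rd@[25:24]=0x3 ⇒ R3
  rs@[23:22]=0x0 ⇒ R0
[14] 90 00 00 00 → 0x90000000
  opcode bits[31:26]=0x24: nop/N

b $0; ld R0, R3; nop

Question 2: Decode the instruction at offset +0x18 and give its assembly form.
off 0x18: read 48 00 00 00 as big → 0x48000000
  opcode bits[31:26]=0x12: decr/R
  rd: (w>>24)&0x3=0x0 → R0

decr R0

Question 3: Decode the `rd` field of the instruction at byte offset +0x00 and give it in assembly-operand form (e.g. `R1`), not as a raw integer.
[00] f8 00 00 00 → 0xf8000000
  op=0xf8000000>>26=0x3e ⇒ push (R)
  rd: (w>>24)&0x3=0x0 → R0

R0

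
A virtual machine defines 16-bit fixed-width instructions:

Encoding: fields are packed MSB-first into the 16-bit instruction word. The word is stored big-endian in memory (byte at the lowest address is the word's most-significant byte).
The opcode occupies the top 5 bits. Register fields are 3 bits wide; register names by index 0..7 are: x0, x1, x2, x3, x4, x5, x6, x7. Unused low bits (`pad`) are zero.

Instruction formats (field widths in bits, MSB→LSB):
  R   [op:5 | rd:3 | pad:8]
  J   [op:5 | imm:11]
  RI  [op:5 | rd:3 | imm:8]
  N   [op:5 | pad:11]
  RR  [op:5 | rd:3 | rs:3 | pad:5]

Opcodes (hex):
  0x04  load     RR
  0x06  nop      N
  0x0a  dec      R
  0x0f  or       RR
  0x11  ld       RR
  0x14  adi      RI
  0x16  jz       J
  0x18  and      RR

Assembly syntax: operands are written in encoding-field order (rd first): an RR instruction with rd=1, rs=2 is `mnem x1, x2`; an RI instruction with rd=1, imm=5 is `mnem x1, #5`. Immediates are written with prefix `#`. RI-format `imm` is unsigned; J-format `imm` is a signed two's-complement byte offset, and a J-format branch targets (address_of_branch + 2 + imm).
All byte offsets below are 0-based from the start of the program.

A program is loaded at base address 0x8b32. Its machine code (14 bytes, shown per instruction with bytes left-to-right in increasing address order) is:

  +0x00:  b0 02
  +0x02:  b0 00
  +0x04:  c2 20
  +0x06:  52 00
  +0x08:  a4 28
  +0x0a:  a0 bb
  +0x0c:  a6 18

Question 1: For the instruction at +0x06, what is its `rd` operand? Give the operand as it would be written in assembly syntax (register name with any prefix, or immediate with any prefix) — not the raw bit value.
x2

[06] 52 00 → 0x5200
  opcode bits[15:11]=0xa: dec/R
  [10:8] rd=2 = x2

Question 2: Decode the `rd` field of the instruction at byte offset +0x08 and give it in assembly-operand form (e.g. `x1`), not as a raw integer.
off 0x08: read a4 28 as big → 0xa428
  top 5b → 0x14 → adi [RI]
  rd: (w>>8)&0x7=0x4 → x4
  imm: (w>>0)&0xff=0x28 → #40

x4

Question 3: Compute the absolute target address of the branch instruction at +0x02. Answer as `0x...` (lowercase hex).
@+02  big-endian(b0 00) = 0xb000
  top 5b → 0x16 → jz [J]
  imm: (w>>0)&0x7ff=0x0 → #0
  target = base 0x8b32 + off 0x02 + 2 + imm 0 = 0x8b36

0x8b36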